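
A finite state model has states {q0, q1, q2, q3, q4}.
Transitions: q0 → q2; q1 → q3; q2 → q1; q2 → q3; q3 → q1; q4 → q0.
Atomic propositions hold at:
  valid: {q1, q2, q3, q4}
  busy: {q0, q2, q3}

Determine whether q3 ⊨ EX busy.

No

Sat(EX busy) = {s : some successor in {q0, q2, q3}} = {q0, q1, q2, q4}
q3 ∉ Sat(EX busy) = {q0, q1, q2, q4}, so the formula does not hold at q3.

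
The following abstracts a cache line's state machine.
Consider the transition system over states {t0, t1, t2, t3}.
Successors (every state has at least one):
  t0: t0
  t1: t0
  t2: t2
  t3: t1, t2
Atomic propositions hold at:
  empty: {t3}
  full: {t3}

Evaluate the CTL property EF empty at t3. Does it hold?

Yes

EF empty: least fixpoint, start Z0 = {t3}, add states with some successor in Z. Already a fixed point.
Sat(EF empty) = {t3}
t3 ∈ Sat(EF empty) = {t3}, so the formula holds at t3.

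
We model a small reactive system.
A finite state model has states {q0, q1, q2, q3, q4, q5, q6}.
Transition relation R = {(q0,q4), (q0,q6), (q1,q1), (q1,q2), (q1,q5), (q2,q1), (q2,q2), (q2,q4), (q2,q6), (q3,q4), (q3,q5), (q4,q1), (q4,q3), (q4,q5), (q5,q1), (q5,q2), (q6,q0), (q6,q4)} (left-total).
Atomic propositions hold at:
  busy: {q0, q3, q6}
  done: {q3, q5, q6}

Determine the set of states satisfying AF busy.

{q0, q3, q6}

AF busy: least fixpoint, start Z0 = {q0, q3, q6}, add states with every successor in Z. Already a fixed point.
Sat(AF busy) = {q0, q3, q6}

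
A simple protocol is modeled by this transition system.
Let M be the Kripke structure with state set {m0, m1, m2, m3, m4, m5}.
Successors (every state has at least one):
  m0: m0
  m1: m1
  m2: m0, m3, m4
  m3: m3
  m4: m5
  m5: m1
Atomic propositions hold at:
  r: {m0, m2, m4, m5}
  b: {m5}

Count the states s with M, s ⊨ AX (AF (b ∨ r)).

Sat(b ∨ r) = {m0, m2, m4, m5}
AF (b ∨ r): least fixpoint, start Z0 = {m0, m2, m4, m5}, add states with every successor in Z. Already a fixed point.
Sat(AF (b ∨ r)) = {m0, m2, m4, m5}
Sat(AX (AF (b ∨ r))) = {s : every successor in {m0, m2, m4, m5}} = {m0, m4}
|Sat(AX (AF (b ∨ r)))| = |{m0, m4}| = 2.

2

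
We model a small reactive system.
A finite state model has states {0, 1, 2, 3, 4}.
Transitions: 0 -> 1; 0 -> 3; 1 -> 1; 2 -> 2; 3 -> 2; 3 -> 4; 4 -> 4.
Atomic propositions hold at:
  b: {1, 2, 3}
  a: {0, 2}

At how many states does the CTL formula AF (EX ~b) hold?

2

Sat(~b) = {0, 4}
Sat(EX ~b) = {s : some successor in {0, 4}} = {3, 4}
AF (EX ~b): least fixpoint, start Z0 = {3, 4}, add states with every successor in Z. Already a fixed point.
Sat(AF (EX ~b)) = {3, 4}
|Sat(AF (EX ~b))| = |{3, 4}| = 2.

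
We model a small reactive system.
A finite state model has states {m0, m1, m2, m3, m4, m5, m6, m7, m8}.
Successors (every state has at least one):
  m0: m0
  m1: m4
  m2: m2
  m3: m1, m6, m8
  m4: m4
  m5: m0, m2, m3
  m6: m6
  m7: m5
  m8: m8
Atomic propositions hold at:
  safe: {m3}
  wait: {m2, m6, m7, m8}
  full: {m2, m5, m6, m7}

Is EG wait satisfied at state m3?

EG wait: greatest fixpoint, start Z0 = {m2, m6, m7, m8}, keep only states in Sat with some successor in Z. Z1 = {m2, m6, m8}; fixed.
Sat(EG wait) = {m2, m6, m8}
m3 ∉ Sat(EG wait) = {m2, m6, m8}, so the formula does not hold at m3.

No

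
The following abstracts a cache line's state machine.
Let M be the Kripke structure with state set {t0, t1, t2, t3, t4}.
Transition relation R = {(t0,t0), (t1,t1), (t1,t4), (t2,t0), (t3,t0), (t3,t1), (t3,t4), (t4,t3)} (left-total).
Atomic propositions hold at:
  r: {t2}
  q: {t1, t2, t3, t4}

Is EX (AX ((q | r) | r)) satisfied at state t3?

Sat(q | r) = {t1, t2, t3, t4}
Sat((q | r) | r) = {t1, t2, t3, t4}
Sat(AX ((q | r) | r)) = {s : every successor in {t1, t2, t3, t4}} = {t1, t4}
Sat(EX (AX ((q | r) | r))) = {s : some successor in {t1, t4}} = {t1, t3}
t3 ∈ Sat(EX (AX ((q | r) | r))) = {t1, t3}, so the formula holds at t3.

Yes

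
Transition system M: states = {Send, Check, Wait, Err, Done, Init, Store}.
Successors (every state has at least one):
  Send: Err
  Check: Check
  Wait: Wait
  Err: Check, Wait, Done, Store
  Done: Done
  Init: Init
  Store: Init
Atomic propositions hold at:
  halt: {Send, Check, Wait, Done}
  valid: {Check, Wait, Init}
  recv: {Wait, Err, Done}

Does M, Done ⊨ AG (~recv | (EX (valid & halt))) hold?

Sat(~recv) = {Send, Check, Init, Store}
Sat(valid & halt) = {Check, Wait}
Sat(EX (valid & halt)) = {s : some successor in {Check, Wait}} = {Check, Wait, Err}
Sat(~recv | (EX (valid & halt))) = {Send, Check, Wait, Err, Init, Store}
AG (~recv | (EX (valid & halt))): greatest fixpoint, start Z0 = {Send, Check, Wait, Err, Init, Store}, keep only states in Sat with every successor in Z. Z1 = {Send, Check, Wait, Init, Store}; Z2 = {Check, Wait, Init, Store}; fixed.
Sat(AG (~recv | (EX (valid & halt)))) = {Check, Wait, Init, Store}
Done ∉ Sat(AG (~recv | (EX (valid & halt)))) = {Check, Wait, Init, Store}, so the formula does not hold at Done.

No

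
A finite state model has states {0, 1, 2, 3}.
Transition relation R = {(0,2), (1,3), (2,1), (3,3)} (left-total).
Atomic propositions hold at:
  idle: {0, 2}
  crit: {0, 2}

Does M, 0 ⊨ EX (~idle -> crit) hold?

Sat(~idle) = {1, 3}
Sat(~idle -> crit) = {0, 2}
Sat(EX (~idle -> crit)) = {s : some successor in {0, 2}} = {0}
0 ∈ Sat(EX (~idle -> crit)) = {0}, so the formula holds at 0.

Yes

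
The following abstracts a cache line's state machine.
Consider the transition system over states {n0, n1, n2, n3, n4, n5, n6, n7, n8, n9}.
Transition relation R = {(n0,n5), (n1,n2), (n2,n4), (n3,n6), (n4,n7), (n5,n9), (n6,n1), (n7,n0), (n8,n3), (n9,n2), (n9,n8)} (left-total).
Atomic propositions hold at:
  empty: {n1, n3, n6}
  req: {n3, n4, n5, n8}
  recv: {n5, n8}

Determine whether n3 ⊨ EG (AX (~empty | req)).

Sat(~empty) = {n0, n2, n4, n5, n7, n8, n9}
Sat(~empty | req) = {n0, n2, n3, n4, n5, n7, n8, n9}
Sat(AX (~empty | req)) = {s : every successor in {n0, n2, n3, n4, n5, n7, n8, n9}} = {n0, n1, n2, n4, n5, n7, n8, n9}
EG (AX (~empty | req)): greatest fixpoint, start Z0 = {n0, n1, n2, n4, n5, n7, n8, n9}, keep only states in Sat with some successor in Z. Z1 = {n0, n1, n2, n4, n5, n7, n9}; fixed.
Sat(EG (AX (~empty | req))) = {n0, n1, n2, n4, n5, n7, n9}
n3 ∉ Sat(EG (AX (~empty | req))) = {n0, n1, n2, n4, n5, n7, n9}, so the formula does not hold at n3.

No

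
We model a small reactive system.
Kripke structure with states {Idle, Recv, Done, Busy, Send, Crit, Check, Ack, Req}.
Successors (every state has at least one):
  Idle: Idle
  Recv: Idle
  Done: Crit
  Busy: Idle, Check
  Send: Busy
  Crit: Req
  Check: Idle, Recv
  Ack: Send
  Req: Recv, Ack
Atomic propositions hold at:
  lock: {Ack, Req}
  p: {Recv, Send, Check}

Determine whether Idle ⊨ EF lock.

EF lock: least fixpoint, start Z0 = {Ack, Req}, add states with some successor in Z. Z1 = {Crit, Ack, Req}; Z2 = {Done, Crit, Ack, Req}; fixed.
Sat(EF lock) = {Done, Crit, Ack, Req}
Idle ∉ Sat(EF lock) = {Done, Crit, Ack, Req}, so the formula does not hold at Idle.

No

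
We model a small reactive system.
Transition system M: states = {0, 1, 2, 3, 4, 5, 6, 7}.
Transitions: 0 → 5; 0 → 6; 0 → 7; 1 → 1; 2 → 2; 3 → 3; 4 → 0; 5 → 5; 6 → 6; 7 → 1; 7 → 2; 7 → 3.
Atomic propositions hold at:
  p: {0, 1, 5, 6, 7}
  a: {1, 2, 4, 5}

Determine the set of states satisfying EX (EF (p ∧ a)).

{0, 1, 4, 5, 7}

Sat(p ∧ a) = {1, 5}
EF (p ∧ a): least fixpoint, start Z0 = {1, 5}, add states with some successor in Z. Z1 = {0, 1, 5, 7}; Z2 = {0, 1, 4, 5, 7}; fixed.
Sat(EF (p ∧ a)) = {0, 1, 4, 5, 7}
Sat(EX (EF (p ∧ a))) = {s : some successor in {0, 1, 4, 5, 7}} = {0, 1, 4, 5, 7}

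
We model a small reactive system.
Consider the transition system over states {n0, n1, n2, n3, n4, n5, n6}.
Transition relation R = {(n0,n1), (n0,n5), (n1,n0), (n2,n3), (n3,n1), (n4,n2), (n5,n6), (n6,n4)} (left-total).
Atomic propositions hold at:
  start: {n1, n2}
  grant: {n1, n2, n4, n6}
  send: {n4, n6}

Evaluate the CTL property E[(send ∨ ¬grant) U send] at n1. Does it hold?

Sat(¬grant) = {n0, n3, n5}
Sat(send ∨ ¬grant) = {n0, n3, n4, n5, n6}
E[(send ∨ ¬grant) U send]: least fixpoint, start Z0 = Sat(send) = {n4, n6}, add states in Sat(send ∨ ¬grant) with some successor in Z. Z1 = {n4, n5, n6}; Z2 = {n0, n4, n5, n6}; fixed.
Sat(E[(send ∨ ¬grant) U send]) = {n0, n4, n5, n6}
n1 ∉ Sat(E[(send ∨ ¬grant) U send]) = {n0, n4, n5, n6}, so the formula does not hold at n1.

No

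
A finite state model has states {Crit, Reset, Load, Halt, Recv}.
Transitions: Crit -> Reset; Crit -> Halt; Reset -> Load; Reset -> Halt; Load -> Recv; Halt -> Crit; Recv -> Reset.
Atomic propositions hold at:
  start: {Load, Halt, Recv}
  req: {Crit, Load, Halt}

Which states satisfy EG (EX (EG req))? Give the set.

{Crit, Reset, Halt}

EG req: greatest fixpoint, start Z0 = {Crit, Load, Halt}, keep only states in Sat with some successor in Z. Z1 = {Crit, Halt}; fixed.
Sat(EG req) = {Crit, Halt}
Sat(EX (EG req)) = {s : some successor in {Crit, Halt}} = {Crit, Reset, Halt}
EG (EX (EG req)): greatest fixpoint, start Z0 = {Crit, Reset, Halt}, keep only states in Sat with some successor in Z. Already a fixed point.
Sat(EG (EX (EG req))) = {Crit, Reset, Halt}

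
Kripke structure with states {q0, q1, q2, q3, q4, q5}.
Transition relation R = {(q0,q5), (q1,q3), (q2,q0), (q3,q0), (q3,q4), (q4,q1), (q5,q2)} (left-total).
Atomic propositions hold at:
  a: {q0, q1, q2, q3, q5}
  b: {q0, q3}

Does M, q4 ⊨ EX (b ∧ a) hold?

No

Sat(b ∧ a) = {q0, q3}
Sat(EX (b ∧ a)) = {s : some successor in {q0, q3}} = {q1, q2, q3}
q4 ∉ Sat(EX (b ∧ a)) = {q1, q2, q3}, so the formula does not hold at q4.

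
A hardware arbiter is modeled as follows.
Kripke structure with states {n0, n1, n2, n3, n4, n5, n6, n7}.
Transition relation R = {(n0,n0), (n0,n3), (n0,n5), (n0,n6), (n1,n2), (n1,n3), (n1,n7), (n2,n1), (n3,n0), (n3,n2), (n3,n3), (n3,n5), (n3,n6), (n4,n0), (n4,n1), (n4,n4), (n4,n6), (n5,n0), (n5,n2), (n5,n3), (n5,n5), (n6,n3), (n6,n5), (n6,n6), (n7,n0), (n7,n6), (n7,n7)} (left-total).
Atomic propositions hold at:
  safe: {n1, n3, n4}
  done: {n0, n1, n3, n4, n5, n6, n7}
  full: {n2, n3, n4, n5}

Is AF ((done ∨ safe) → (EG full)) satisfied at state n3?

Sat(done ∨ safe) = {n0, n1, n3, n4, n5, n6, n7}
EG full: greatest fixpoint, start Z0 = {n2, n3, n4, n5}, keep only states in Sat with some successor in Z. Z1 = {n3, n4, n5}; fixed.
Sat(EG full) = {n3, n4, n5}
Sat((done ∨ safe) → (EG full)) = {n2, n3, n4, n5}
AF ((done ∨ safe) → (EG full)): least fixpoint, start Z0 = {n2, n3, n4, n5}, add states with every successor in Z. Already a fixed point.
Sat(AF ((done ∨ safe) → (EG full))) = {n2, n3, n4, n5}
n3 ∈ Sat(AF ((done ∨ safe) → (EG full))) = {n2, n3, n4, n5}, so the formula holds at n3.

Yes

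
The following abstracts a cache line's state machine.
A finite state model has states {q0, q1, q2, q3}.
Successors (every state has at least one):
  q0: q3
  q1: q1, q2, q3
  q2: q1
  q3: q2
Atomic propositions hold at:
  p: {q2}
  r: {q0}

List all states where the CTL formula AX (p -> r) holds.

{q0, q2}

Sat(p -> r) = {q0, q1, q3}
Sat(AX (p -> r)) = {s : every successor in {q0, q1, q3}} = {q0, q2}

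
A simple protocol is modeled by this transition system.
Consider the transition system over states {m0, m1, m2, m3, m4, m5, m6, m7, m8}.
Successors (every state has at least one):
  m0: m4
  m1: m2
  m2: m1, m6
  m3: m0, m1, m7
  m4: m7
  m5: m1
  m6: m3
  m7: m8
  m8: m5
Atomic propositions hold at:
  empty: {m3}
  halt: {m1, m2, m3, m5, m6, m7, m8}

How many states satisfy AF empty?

2

AF empty: least fixpoint, start Z0 = {m3}, add states with every successor in Z. Z1 = {m3, m6}; fixed.
Sat(AF empty) = {m3, m6}
|Sat(AF empty)| = |{m3, m6}| = 2.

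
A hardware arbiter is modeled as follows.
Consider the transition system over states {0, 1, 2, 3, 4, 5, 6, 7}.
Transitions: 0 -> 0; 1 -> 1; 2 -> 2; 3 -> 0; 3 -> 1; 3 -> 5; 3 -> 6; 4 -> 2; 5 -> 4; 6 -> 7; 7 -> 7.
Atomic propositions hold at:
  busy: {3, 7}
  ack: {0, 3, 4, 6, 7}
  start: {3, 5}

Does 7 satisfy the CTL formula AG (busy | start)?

Yes

Sat(busy | start) = {3, 5, 7}
AG (busy | start): greatest fixpoint, start Z0 = {3, 5, 7}, keep only states in Sat with every successor in Z. Z1 = {7}; fixed.
Sat(AG (busy | start)) = {7}
7 ∈ Sat(AG (busy | start)) = {7}, so the formula holds at 7.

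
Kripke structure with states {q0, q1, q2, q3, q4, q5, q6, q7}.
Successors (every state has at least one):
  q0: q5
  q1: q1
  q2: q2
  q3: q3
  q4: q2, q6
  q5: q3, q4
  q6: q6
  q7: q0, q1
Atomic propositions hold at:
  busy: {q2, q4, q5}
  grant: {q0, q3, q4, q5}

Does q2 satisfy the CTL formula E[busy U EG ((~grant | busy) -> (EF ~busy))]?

No

Sat(~grant) = {q1, q2, q6, q7}
Sat(~grant | busy) = {q1, q2, q4, q5, q6, q7}
Sat(~busy) = {q0, q1, q3, q6, q7}
EF ~busy: least fixpoint, start Z0 = {q0, q1, q3, q6, q7}, add states with some successor in Z. Z1 = {q0, q1, q3, q4, q5, q6, q7}; fixed.
Sat(EF ~busy) = {q0, q1, q3, q4, q5, q6, q7}
Sat((~grant | busy) -> (EF ~busy)) = {q0, q1, q3, q4, q5, q6, q7}
EG ((~grant | busy) -> (EF ~busy)): greatest fixpoint, start Z0 = {q0, q1, q3, q4, q5, q6, q7}, keep only states in Sat with some successor in Z. Already a fixed point.
Sat(EG ((~grant | busy) -> (EF ~busy))) = {q0, q1, q3, q4, q5, q6, q7}
E[busy U EG ((~grant | busy) -> (EF ~busy))]: least fixpoint, start Z0 = Sat(EG ((~grant | busy) -> (EF ~busy))) = {q0, q1, q3, q4, q5, q6, q7}, add states in Sat(busy) with some successor in Z. Already a fixed point.
Sat(E[busy U EG ((~grant | busy) -> (EF ~busy))]) = {q0, q1, q3, q4, q5, q6, q7}
q2 ∉ Sat(E[busy U EG ((~grant | busy) -> (EF ~busy))]) = {q0, q1, q3, q4, q5, q6, q7}, so the formula does not hold at q2.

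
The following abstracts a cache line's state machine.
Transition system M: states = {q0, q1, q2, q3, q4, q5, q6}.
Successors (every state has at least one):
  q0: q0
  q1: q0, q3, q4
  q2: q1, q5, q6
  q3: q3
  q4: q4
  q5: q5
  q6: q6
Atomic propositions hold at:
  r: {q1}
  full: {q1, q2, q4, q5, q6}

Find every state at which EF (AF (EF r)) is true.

EF r: least fixpoint, start Z0 = {q1}, add states with some successor in Z. Z1 = {q1, q2}; fixed.
Sat(EF r) = {q1, q2}
AF (EF r): least fixpoint, start Z0 = {q1, q2}, add states with every successor in Z. Already a fixed point.
Sat(AF (EF r)) = {q1, q2}
EF (AF (EF r)): least fixpoint, start Z0 = {q1, q2}, add states with some successor in Z. Already a fixed point.
Sat(EF (AF (EF r))) = {q1, q2}

{q1, q2}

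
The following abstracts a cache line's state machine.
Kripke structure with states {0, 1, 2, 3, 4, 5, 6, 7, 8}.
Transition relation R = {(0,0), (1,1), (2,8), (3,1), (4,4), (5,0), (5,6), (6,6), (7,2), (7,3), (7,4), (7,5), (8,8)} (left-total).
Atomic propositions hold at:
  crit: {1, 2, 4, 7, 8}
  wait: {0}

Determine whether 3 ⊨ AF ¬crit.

Sat(¬crit) = {0, 3, 5, 6}
AF ¬crit: least fixpoint, start Z0 = {0, 3, 5, 6}, add states with every successor in Z. Already a fixed point.
Sat(AF ¬crit) = {0, 3, 5, 6}
3 ∈ Sat(AF ¬crit) = {0, 3, 5, 6}, so the formula holds at 3.

Yes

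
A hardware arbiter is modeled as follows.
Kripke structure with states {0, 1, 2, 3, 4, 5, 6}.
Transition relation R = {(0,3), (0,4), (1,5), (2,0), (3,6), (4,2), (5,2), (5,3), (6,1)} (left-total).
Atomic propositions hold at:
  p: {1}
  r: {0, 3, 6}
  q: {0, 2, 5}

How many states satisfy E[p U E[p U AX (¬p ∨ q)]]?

Sat(¬p) = {0, 2, 3, 4, 5, 6}
Sat(¬p ∨ q) = {0, 2, 3, 4, 5, 6}
Sat(AX (¬p ∨ q)) = {s : every successor in {0, 2, 3, 4, 5, 6}} = {0, 1, 2, 3, 4, 5}
E[p U AX (¬p ∨ q)]: least fixpoint, start Z0 = Sat(AX (¬p ∨ q)) = {0, 1, 2, 3, 4, 5}, add states in Sat(p) with some successor in Z. Already a fixed point.
Sat(E[p U AX (¬p ∨ q)]) = {0, 1, 2, 3, 4, 5}
E[p U E[p U AX (¬p ∨ q)]]: least fixpoint, start Z0 = Sat(E[p U AX (¬p ∨ q)]) = {0, 1, 2, 3, 4, 5}, add states in Sat(p) with some successor in Z. Already a fixed point.
Sat(E[p U E[p U AX (¬p ∨ q)]]) = {0, 1, 2, 3, 4, 5}
|Sat(E[p U E[p U AX (¬p ∨ q)]])| = |{0, 1, 2, 3, 4, 5}| = 6.

6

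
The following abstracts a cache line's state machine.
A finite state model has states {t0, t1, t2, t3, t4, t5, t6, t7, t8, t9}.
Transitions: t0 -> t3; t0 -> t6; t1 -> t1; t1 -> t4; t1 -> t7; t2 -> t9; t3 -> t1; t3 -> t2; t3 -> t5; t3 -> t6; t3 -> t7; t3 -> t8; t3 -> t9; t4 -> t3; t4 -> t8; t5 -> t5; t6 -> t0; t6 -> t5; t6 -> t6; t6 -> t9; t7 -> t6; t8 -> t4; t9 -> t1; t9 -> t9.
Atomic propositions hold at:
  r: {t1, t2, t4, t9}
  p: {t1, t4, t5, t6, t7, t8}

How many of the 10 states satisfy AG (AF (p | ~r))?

Sat(~r) = {t0, t3, t5, t6, t7, t8}
Sat(p | ~r) = {t0, t1, t3, t4, t5, t6, t7, t8}
AF (p | ~r): least fixpoint, start Z0 = {t0, t1, t3, t4, t5, t6, t7, t8}, add states with every successor in Z. Already a fixed point.
Sat(AF (p | ~r)) = {t0, t1, t3, t4, t5, t6, t7, t8}
AG (AF (p | ~r)): greatest fixpoint, start Z0 = {t0, t1, t3, t4, t5, t6, t7, t8}, keep only states in Sat with every successor in Z. Z1 = {t0, t1, t4, t5, t7, t8}; Z2 = {t1, t5, t8}; Z3 = {t5}; fixed.
Sat(AG (AF (p | ~r))) = {t5}
|Sat(AG (AF (p | ~r)))| = |{t5}| = 1.

1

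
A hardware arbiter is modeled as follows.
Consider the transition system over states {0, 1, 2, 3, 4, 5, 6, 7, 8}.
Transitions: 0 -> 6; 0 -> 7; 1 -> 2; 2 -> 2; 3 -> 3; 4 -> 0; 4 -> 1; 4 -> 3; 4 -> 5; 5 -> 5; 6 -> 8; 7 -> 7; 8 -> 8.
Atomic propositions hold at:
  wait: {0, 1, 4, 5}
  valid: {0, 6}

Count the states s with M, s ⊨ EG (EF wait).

2

EF wait: least fixpoint, start Z0 = {0, 1, 4, 5}, add states with some successor in Z. Already a fixed point.
Sat(EF wait) = {0, 1, 4, 5}
EG (EF wait): greatest fixpoint, start Z0 = {0, 1, 4, 5}, keep only states in Sat with some successor in Z. Z1 = {4, 5}; fixed.
Sat(EG (EF wait)) = {4, 5}
|Sat(EG (EF wait))| = |{4, 5}| = 2.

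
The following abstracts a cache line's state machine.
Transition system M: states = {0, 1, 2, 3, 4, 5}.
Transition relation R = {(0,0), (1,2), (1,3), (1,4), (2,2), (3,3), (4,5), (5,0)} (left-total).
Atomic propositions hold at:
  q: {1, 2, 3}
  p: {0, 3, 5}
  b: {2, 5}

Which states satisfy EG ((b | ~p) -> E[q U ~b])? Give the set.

Sat(~p) = {1, 2, 4}
Sat(b | ~p) = {1, 2, 4, 5}
Sat(~b) = {0, 1, 3, 4}
E[q U ~b]: least fixpoint, start Z0 = Sat(~b) = {0, 1, 3, 4}, add states in Sat(q) with some successor in Z. Already a fixed point.
Sat(E[q U ~b]) = {0, 1, 3, 4}
Sat((b | ~p) -> E[q U ~b]) = {0, 1, 3, 4}
EG ((b | ~p) -> E[q U ~b]): greatest fixpoint, start Z0 = {0, 1, 3, 4}, keep only states in Sat with some successor in Z. Z1 = {0, 1, 3}; fixed.
Sat(EG ((b | ~p) -> E[q U ~b])) = {0, 1, 3}

{0, 1, 3}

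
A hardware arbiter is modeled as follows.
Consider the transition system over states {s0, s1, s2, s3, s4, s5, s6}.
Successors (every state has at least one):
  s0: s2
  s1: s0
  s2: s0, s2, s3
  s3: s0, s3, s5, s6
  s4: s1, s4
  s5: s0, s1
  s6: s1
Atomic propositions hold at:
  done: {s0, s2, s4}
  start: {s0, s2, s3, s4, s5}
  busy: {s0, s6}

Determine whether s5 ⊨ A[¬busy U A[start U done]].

Sat(¬busy) = {s1, s2, s3, s4, s5}
A[start U done]: least fixpoint, start Z0 = Sat(done) = {s0, s2, s4}, add states in Sat(start) with every successor in Z. Already a fixed point.
Sat(A[start U done]) = {s0, s2, s4}
A[¬busy U A[start U done]]: least fixpoint, start Z0 = Sat(A[start U done]) = {s0, s2, s4}, add states in Sat(¬busy) with every successor in Z. Z1 = {s0, s1, s2, s4}; Z2 = {s0, s1, s2, s4, s5}; fixed.
Sat(A[¬busy U A[start U done]]) = {s0, s1, s2, s4, s5}
s5 ∈ Sat(A[¬busy U A[start U done]]) = {s0, s1, s2, s4, s5}, so the formula holds at s5.

Yes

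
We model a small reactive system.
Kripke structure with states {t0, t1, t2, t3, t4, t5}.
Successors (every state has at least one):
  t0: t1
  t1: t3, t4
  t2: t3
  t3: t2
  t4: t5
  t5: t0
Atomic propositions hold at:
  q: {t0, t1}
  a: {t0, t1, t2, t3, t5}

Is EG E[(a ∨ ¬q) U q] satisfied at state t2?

No

Sat(¬q) = {t2, t3, t4, t5}
Sat(a ∨ ¬q) = {t0, t1, t2, t3, t4, t5}
E[(a ∨ ¬q) U q]: least fixpoint, start Z0 = Sat(q) = {t0, t1}, add states in Sat(a ∨ ¬q) with some successor in Z. Z1 = {t0, t1, t5}; Z2 = {t0, t1, t4, t5}; fixed.
Sat(E[(a ∨ ¬q) U q]) = {t0, t1, t4, t5}
EG E[(a ∨ ¬q) U q]: greatest fixpoint, start Z0 = {t0, t1, t4, t5}, keep only states in Sat with some successor in Z. Already a fixed point.
Sat(EG E[(a ∨ ¬q) U q]) = {t0, t1, t4, t5}
t2 ∉ Sat(EG E[(a ∨ ¬q) U q]) = {t0, t1, t4, t5}, so the formula does not hold at t2.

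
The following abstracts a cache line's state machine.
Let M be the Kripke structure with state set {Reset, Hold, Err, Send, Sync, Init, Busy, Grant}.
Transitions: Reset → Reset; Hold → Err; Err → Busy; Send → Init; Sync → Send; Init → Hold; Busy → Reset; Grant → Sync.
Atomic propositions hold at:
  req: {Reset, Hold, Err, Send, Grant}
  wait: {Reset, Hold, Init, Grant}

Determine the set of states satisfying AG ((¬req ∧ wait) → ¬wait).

{Reset, Hold, Err, Busy}

Sat(¬req) = {Sync, Init, Busy}
Sat(¬req ∧ wait) = {Init}
Sat(¬wait) = {Err, Send, Sync, Busy}
Sat((¬req ∧ wait) → ¬wait) = {Reset, Hold, Err, Send, Sync, Busy, Grant}
AG ((¬req ∧ wait) → ¬wait): greatest fixpoint, start Z0 = {Reset, Hold, Err, Send, Sync, Busy, Grant}, keep only states in Sat with every successor in Z. Z1 = {Reset, Hold, Err, Sync, Busy, Grant}; Z2 = {Reset, Hold, Err, Busy, Grant}; Z3 = {Reset, Hold, Err, Busy}; fixed.
Sat(AG ((¬req ∧ wait) → ¬wait)) = {Reset, Hold, Err, Busy}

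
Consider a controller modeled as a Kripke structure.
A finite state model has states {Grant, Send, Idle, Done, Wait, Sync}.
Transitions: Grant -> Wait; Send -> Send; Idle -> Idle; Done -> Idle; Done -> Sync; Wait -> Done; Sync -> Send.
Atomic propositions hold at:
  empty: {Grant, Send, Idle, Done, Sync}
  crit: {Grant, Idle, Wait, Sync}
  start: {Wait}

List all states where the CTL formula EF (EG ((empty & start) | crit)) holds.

{Grant, Idle, Done, Wait}

Sat(empty & start) = ∅
Sat((empty & start) | crit) = {Grant, Idle, Wait, Sync}
EG ((empty & start) | crit): greatest fixpoint, start Z0 = {Grant, Idle, Wait, Sync}, keep only states in Sat with some successor in Z. Z1 = {Grant, Idle}; Z2 = {Idle}; fixed.
Sat(EG ((empty & start) | crit)) = {Idle}
EF (EG ((empty & start) | crit)): least fixpoint, start Z0 = {Idle}, add states with some successor in Z. Z1 = {Idle, Done}; Z2 = {Idle, Done, Wait}; Z3 = {Grant, Idle, Done, Wait}; fixed.
Sat(EF (EG ((empty & start) | crit))) = {Grant, Idle, Done, Wait}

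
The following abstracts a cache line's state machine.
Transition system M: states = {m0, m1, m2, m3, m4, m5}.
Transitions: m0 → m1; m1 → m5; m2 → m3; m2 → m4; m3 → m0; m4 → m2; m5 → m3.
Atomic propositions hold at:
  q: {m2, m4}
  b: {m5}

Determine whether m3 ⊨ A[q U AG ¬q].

Sat(¬q) = {m0, m1, m3, m5}
AG ¬q: greatest fixpoint, start Z0 = {m0, m1, m3, m5}, keep only states in Sat with every successor in Z. Already a fixed point.
Sat(AG ¬q) = {m0, m1, m3, m5}
A[q U AG ¬q]: least fixpoint, start Z0 = Sat(AG ¬q) = {m0, m1, m3, m5}, add states in Sat(q) with every successor in Z. Already a fixed point.
Sat(A[q U AG ¬q]) = {m0, m1, m3, m5}
m3 ∈ Sat(A[q U AG ¬q]) = {m0, m1, m3, m5}, so the formula holds at m3.

Yes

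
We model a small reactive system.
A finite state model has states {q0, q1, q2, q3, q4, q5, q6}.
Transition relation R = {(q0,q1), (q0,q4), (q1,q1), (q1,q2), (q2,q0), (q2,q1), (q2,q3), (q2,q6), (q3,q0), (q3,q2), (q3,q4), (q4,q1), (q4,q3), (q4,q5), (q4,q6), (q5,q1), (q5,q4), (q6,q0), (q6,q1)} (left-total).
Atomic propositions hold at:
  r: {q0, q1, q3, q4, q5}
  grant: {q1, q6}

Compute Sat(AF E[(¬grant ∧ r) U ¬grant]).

Sat(¬grant) = {q0, q2, q3, q4, q5}
Sat(¬grant ∧ r) = {q0, q3, q4, q5}
E[(¬grant ∧ r) U ¬grant]: least fixpoint, start Z0 = Sat(¬grant) = {q0, q2, q3, q4, q5}, add states in Sat(¬grant ∧ r) with some successor in Z. Already a fixed point.
Sat(E[(¬grant ∧ r) U ¬grant]) = {q0, q2, q3, q4, q5}
AF E[(¬grant ∧ r) U ¬grant]: least fixpoint, start Z0 = {q0, q2, q3, q4, q5}, add states with every successor in Z. Already a fixed point.
Sat(AF E[(¬grant ∧ r) U ¬grant]) = {q0, q2, q3, q4, q5}

{q0, q2, q3, q4, q5}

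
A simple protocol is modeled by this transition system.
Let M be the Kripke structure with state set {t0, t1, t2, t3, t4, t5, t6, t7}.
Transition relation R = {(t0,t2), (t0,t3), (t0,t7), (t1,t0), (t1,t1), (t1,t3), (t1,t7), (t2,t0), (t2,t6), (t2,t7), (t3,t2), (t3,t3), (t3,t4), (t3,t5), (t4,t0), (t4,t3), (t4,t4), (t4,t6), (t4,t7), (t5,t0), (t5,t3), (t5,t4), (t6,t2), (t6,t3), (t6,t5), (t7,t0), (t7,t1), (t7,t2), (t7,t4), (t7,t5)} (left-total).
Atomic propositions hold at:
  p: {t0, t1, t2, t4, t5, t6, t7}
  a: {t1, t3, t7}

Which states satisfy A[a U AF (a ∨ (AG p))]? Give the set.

AG p: greatest fixpoint, start Z0 = {t0, t1, t2, t4, t5, t6, t7}, keep only states in Sat with every successor in Z. Z1 = {t2, t7}; Z2 = ∅; fixed.
Sat(AG p) = ∅
Sat(a ∨ (AG p)) = {t1, t3, t7}
AF (a ∨ (AG p)): least fixpoint, start Z0 = {t1, t3, t7}, add states with every successor in Z. Already a fixed point.
Sat(AF (a ∨ (AG p))) = {t1, t3, t7}
A[a U AF (a ∨ (AG p))]: least fixpoint, start Z0 = Sat(AF (a ∨ (AG p))) = {t1, t3, t7}, add states in Sat(a) with every successor in Z. Already a fixed point.
Sat(A[a U AF (a ∨ (AG p))]) = {t1, t3, t7}

{t1, t3, t7}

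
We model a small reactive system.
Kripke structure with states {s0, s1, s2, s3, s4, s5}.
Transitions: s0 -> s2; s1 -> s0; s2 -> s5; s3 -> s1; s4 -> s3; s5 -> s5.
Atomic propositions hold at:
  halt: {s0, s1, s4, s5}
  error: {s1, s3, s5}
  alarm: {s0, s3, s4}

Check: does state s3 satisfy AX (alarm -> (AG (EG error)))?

Yes

EG error: greatest fixpoint, start Z0 = {s1, s3, s5}, keep only states in Sat with some successor in Z. Z1 = {s3, s5}; Z2 = {s5}; fixed.
Sat(EG error) = {s5}
AG (EG error): greatest fixpoint, start Z0 = {s5}, keep only states in Sat with every successor in Z. Already a fixed point.
Sat(AG (EG error)) = {s5}
Sat(alarm -> (AG (EG error))) = {s1, s2, s5}
Sat(AX (alarm -> (AG (EG error)))) = {s : every successor in {s1, s2, s5}} = {s0, s2, s3, s5}
s3 ∈ Sat(AX (alarm -> (AG (EG error)))) = {s0, s2, s3, s5}, so the formula holds at s3.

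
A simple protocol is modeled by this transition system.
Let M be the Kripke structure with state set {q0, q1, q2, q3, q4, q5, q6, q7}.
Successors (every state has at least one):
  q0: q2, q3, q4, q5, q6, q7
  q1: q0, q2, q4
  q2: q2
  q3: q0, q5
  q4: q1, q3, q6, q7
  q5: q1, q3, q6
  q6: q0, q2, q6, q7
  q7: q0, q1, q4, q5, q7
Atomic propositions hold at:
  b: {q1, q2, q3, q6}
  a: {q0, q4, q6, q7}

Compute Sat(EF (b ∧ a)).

{q0, q1, q3, q4, q5, q6, q7}

Sat(b ∧ a) = {q6}
EF (b ∧ a): least fixpoint, start Z0 = {q6}, add states with some successor in Z. Z1 = {q0, q4, q5, q6}; Z2 = {q0, q1, q3, q4, q5, q6, q7}; fixed.
Sat(EF (b ∧ a)) = {q0, q1, q3, q4, q5, q6, q7}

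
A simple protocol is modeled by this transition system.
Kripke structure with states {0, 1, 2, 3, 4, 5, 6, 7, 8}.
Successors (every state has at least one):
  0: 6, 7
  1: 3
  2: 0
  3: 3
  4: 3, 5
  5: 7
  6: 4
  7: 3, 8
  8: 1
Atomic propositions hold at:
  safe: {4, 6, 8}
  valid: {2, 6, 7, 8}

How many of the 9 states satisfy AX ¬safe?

6

Sat(¬safe) = {0, 1, 2, 3, 5, 7}
Sat(AX ¬safe) = {s : every successor in {0, 1, 2, 3, 5, 7}} = {1, 2, 3, 4, 5, 8}
|Sat(AX ¬safe)| = |{1, 2, 3, 4, 5, 8}| = 6.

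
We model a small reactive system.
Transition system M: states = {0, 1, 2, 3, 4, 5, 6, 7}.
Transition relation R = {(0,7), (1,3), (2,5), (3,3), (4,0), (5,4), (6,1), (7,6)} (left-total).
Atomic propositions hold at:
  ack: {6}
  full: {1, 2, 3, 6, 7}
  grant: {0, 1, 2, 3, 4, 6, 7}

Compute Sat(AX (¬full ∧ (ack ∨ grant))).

{4, 5}

Sat(¬full) = {0, 4, 5}
Sat(ack ∨ grant) = {0, 1, 2, 3, 4, 6, 7}
Sat(¬full ∧ (ack ∨ grant)) = {0, 4}
Sat(AX (¬full ∧ (ack ∨ grant))) = {s : every successor in {0, 4}} = {4, 5}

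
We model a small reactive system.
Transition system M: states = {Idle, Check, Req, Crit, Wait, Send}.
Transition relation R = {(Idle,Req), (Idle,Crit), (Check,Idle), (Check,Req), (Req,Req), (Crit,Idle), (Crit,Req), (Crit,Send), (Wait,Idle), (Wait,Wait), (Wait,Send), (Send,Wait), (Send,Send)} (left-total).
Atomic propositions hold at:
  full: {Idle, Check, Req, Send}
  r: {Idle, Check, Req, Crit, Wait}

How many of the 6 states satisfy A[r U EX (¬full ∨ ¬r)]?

Sat(¬full) = {Crit, Wait}
Sat(¬r) = {Send}
Sat(¬full ∨ ¬r) = {Crit, Wait, Send}
Sat(EX (¬full ∨ ¬r)) = {s : some successor in {Crit, Wait, Send}} = {Idle, Crit, Wait, Send}
A[r U EX (¬full ∨ ¬r)]: least fixpoint, start Z0 = Sat(EX (¬full ∨ ¬r)) = {Idle, Crit, Wait, Send}, add states in Sat(r) with every successor in Z. Already a fixed point.
Sat(A[r U EX (¬full ∨ ¬r)]) = {Idle, Crit, Wait, Send}
|Sat(A[r U EX (¬full ∨ ¬r)])| = |{Idle, Crit, Wait, Send}| = 4.

4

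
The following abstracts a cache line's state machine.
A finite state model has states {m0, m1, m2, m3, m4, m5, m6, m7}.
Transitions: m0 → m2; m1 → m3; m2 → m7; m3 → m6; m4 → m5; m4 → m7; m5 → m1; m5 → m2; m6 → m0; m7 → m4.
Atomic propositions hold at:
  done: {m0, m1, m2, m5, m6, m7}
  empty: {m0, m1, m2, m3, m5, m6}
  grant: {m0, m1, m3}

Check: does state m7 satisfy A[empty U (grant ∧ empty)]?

Sat(grant ∧ empty) = {m0, m1, m3}
A[empty U (grant ∧ empty)]: least fixpoint, start Z0 = Sat((grant ∧ empty)) = {m0, m1, m3}, add states in Sat(empty) with every successor in Z. Z1 = {m0, m1, m3, m6}; fixed.
Sat(A[empty U (grant ∧ empty)]) = {m0, m1, m3, m6}
m7 ∉ Sat(A[empty U (grant ∧ empty)]) = {m0, m1, m3, m6}, so the formula does not hold at m7.

No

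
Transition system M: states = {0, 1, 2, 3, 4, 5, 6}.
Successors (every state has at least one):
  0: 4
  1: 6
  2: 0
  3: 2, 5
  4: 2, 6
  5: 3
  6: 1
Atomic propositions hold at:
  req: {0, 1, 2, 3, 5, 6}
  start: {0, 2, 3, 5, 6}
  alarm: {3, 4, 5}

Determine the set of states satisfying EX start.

{1, 2, 3, 4, 5}

Sat(EX start) = {s : some successor in {0, 2, 3, 5, 6}} = {1, 2, 3, 4, 5}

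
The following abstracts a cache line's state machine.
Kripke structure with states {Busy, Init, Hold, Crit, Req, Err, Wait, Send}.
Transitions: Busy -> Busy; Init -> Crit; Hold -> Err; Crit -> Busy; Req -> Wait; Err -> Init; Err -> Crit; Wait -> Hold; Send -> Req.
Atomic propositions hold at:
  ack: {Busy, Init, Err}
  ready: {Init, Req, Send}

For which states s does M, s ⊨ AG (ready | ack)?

Sat(ready | ack) = {Busy, Init, Req, Err, Send}
AG (ready | ack): greatest fixpoint, start Z0 = {Busy, Init, Req, Err, Send}, keep only states in Sat with every successor in Z. Z1 = {Busy, Send}; Z2 = {Busy}; fixed.
Sat(AG (ready | ack)) = {Busy}

{Busy}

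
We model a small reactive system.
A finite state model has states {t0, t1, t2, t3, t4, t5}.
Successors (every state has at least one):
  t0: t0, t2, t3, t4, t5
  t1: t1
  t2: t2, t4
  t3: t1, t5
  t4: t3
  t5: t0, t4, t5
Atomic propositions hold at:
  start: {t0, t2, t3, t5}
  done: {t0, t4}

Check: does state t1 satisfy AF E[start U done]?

No

E[start U done]: least fixpoint, start Z0 = Sat(done) = {t0, t4}, add states in Sat(start) with some successor in Z. Z1 = {t0, t2, t4, t5}; Z2 = {t0, t2, t3, t4, t5}; fixed.
Sat(E[start U done]) = {t0, t2, t3, t4, t5}
AF E[start U done]: least fixpoint, start Z0 = {t0, t2, t3, t4, t5}, add states with every successor in Z. Already a fixed point.
Sat(AF E[start U done]) = {t0, t2, t3, t4, t5}
t1 ∉ Sat(AF E[start U done]) = {t0, t2, t3, t4, t5}, so the formula does not hold at t1.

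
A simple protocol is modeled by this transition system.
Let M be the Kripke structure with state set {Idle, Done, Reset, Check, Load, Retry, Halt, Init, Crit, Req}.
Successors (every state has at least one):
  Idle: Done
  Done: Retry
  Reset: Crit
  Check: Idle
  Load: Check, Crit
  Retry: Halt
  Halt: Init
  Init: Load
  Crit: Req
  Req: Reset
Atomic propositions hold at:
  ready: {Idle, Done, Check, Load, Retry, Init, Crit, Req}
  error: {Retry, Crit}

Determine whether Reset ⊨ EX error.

Sat(EX error) = {s : some successor in {Retry, Crit}} = {Done, Reset, Load}
Reset ∈ Sat(EX error) = {Done, Reset, Load}, so the formula holds at Reset.

Yes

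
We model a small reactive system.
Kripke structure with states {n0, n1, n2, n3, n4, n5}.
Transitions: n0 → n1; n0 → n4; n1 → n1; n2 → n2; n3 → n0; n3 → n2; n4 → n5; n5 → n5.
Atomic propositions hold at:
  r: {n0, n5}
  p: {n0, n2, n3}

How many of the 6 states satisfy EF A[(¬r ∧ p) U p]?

3

Sat(¬r) = {n1, n2, n3, n4}
Sat(¬r ∧ p) = {n2, n3}
A[(¬r ∧ p) U p]: least fixpoint, start Z0 = Sat(p) = {n0, n2, n3}, add states in Sat(¬r ∧ p) with every successor in Z. Already a fixed point.
Sat(A[(¬r ∧ p) U p]) = {n0, n2, n3}
EF A[(¬r ∧ p) U p]: least fixpoint, start Z0 = {n0, n2, n3}, add states with some successor in Z. Already a fixed point.
Sat(EF A[(¬r ∧ p) U p]) = {n0, n2, n3}
|Sat(EF A[(¬r ∧ p) U p])| = |{n0, n2, n3}| = 3.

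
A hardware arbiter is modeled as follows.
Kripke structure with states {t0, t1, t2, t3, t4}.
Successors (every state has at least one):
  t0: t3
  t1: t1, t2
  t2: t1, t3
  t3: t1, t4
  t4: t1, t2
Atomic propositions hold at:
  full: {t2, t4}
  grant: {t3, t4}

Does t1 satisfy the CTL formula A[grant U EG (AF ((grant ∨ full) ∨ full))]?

Sat(grant ∨ full) = {t2, t3, t4}
Sat((grant ∨ full) ∨ full) = {t2, t3, t4}
AF ((grant ∨ full) ∨ full): least fixpoint, start Z0 = {t2, t3, t4}, add states with every successor in Z. Z1 = {t0, t2, t3, t4}; fixed.
Sat(AF ((grant ∨ full) ∨ full)) = {t0, t2, t3, t4}
EG (AF ((grant ∨ full) ∨ full)): greatest fixpoint, start Z0 = {t0, t2, t3, t4}, keep only states in Sat with some successor in Z. Already a fixed point.
Sat(EG (AF ((grant ∨ full) ∨ full))) = {t0, t2, t3, t4}
A[grant U EG (AF ((grant ∨ full) ∨ full))]: least fixpoint, start Z0 = Sat(EG (AF ((grant ∨ full) ∨ full))) = {t0, t2, t3, t4}, add states in Sat(grant) with every successor in Z. Already a fixed point.
Sat(A[grant U EG (AF ((grant ∨ full) ∨ full))]) = {t0, t2, t3, t4}
t1 ∉ Sat(A[grant U EG (AF ((grant ∨ full) ∨ full))]) = {t0, t2, t3, t4}, so the formula does not hold at t1.

No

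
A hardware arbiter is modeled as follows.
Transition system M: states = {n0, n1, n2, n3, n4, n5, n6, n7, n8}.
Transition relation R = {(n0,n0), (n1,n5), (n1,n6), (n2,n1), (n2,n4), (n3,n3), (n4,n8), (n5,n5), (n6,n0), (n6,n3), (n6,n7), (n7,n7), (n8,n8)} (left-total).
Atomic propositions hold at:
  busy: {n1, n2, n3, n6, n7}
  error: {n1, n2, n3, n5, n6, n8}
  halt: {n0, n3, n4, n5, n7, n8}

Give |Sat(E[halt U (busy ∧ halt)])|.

Sat(busy ∧ halt) = {n3, n7}
E[halt U (busy ∧ halt)]: least fixpoint, start Z0 = Sat((busy ∧ halt)) = {n3, n7}, add states in Sat(halt) with some successor in Z. Already a fixed point.
Sat(E[halt U (busy ∧ halt)]) = {n3, n7}
|Sat(E[halt U (busy ∧ halt)])| = |{n3, n7}| = 2.

2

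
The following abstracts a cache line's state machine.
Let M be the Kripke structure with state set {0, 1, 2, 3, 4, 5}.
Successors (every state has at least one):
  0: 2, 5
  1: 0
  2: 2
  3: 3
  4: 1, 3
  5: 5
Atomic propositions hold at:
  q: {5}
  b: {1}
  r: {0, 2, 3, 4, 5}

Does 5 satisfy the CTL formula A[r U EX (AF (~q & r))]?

Sat(~q) = {0, 1, 2, 3, 4}
Sat(~q & r) = {0, 2, 3, 4}
AF (~q & r): least fixpoint, start Z0 = {0, 2, 3, 4}, add states with every successor in Z. Z1 = {0, 1, 2, 3, 4}; fixed.
Sat(AF (~q & r)) = {0, 1, 2, 3, 4}
Sat(EX (AF (~q & r))) = {s : some successor in {0, 1, 2, 3, 4}} = {0, 1, 2, 3, 4}
A[r U EX (AF (~q & r))]: least fixpoint, start Z0 = Sat(EX (AF (~q & r))) = {0, 1, 2, 3, 4}, add states in Sat(r) with every successor in Z. Already a fixed point.
Sat(A[r U EX (AF (~q & r))]) = {0, 1, 2, 3, 4}
5 ∉ Sat(A[r U EX (AF (~q & r))]) = {0, 1, 2, 3, 4}, so the formula does not hold at 5.

No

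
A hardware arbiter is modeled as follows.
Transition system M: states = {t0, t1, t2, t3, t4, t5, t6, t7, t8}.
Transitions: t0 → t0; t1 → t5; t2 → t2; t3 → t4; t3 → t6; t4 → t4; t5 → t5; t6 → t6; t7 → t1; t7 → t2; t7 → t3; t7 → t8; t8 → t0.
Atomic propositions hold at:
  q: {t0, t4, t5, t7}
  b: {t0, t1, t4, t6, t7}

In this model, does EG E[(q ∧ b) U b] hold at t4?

Yes

Sat(q ∧ b) = {t0, t4, t7}
E[(q ∧ b) U b]: least fixpoint, start Z0 = Sat(b) = {t0, t1, t4, t6, t7}, add states in Sat(q ∧ b) with some successor in Z. Already a fixed point.
Sat(E[(q ∧ b) U b]) = {t0, t1, t4, t6, t7}
EG E[(q ∧ b) U b]: greatest fixpoint, start Z0 = {t0, t1, t4, t6, t7}, keep only states in Sat with some successor in Z. Z1 = {t0, t4, t6, t7}; Z2 = {t0, t4, t6}; fixed.
Sat(EG E[(q ∧ b) U b]) = {t0, t4, t6}
t4 ∈ Sat(EG E[(q ∧ b) U b]) = {t0, t4, t6}, so the formula holds at t4.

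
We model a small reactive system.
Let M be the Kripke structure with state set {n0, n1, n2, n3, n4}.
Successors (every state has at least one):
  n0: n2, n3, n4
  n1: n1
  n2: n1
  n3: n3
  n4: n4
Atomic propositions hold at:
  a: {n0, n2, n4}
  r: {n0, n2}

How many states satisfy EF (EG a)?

EG a: greatest fixpoint, start Z0 = {n0, n2, n4}, keep only states in Sat with some successor in Z. Z1 = {n0, n4}; fixed.
Sat(EG a) = {n0, n4}
EF (EG a): least fixpoint, start Z0 = {n0, n4}, add states with some successor in Z. Already a fixed point.
Sat(EF (EG a)) = {n0, n4}
|Sat(EF (EG a))| = |{n0, n4}| = 2.

2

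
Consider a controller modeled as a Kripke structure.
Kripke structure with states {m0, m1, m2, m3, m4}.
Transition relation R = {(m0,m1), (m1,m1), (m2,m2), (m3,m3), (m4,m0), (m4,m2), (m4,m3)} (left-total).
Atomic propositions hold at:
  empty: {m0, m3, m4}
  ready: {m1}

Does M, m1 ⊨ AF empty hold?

AF empty: least fixpoint, start Z0 = {m0, m3, m4}, add states with every successor in Z. Already a fixed point.
Sat(AF empty) = {m0, m3, m4}
m1 ∉ Sat(AF empty) = {m0, m3, m4}, so the formula does not hold at m1.

No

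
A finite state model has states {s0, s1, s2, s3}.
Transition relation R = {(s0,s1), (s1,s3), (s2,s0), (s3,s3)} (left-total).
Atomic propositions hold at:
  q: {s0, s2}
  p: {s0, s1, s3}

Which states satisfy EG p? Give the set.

EG p: greatest fixpoint, start Z0 = {s0, s1, s3}, keep only states in Sat with some successor in Z. Already a fixed point.
Sat(EG p) = {s0, s1, s3}

{s0, s1, s3}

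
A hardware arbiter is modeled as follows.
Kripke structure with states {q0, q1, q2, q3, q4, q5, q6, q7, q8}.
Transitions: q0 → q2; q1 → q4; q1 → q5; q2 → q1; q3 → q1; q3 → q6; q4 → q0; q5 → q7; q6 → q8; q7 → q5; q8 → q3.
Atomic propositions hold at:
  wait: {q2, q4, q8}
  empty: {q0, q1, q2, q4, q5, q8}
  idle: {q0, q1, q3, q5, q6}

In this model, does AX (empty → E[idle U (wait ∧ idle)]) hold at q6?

No

Sat(wait ∧ idle) = ∅
E[idle U (wait ∧ idle)]: least fixpoint, start Z0 = Sat((wait ∧ idle)) = ∅, add states in Sat(idle) with some successor in Z. Already a fixed point.
Sat(E[idle U (wait ∧ idle)]) = ∅
Sat(empty → E[idle U (wait ∧ idle)]) = {q3, q6, q7}
Sat(AX (empty → E[idle U (wait ∧ idle)])) = {s : every successor in {q3, q6, q7}} = {q5, q8}
q6 ∉ Sat(AX (empty → E[idle U (wait ∧ idle)])) = {q5, q8}, so the formula does not hold at q6.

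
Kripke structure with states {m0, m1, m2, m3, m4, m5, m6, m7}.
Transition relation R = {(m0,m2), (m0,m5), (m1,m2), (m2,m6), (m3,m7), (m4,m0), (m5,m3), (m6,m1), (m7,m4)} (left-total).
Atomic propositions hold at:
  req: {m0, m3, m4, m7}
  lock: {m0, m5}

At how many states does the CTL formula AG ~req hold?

Sat(~req) = {m1, m2, m5, m6}
AG ~req: greatest fixpoint, start Z0 = {m1, m2, m5, m6}, keep only states in Sat with every successor in Z. Z1 = {m1, m2, m6}; fixed.
Sat(AG ~req) = {m1, m2, m6}
|Sat(AG ~req)| = |{m1, m2, m6}| = 3.

3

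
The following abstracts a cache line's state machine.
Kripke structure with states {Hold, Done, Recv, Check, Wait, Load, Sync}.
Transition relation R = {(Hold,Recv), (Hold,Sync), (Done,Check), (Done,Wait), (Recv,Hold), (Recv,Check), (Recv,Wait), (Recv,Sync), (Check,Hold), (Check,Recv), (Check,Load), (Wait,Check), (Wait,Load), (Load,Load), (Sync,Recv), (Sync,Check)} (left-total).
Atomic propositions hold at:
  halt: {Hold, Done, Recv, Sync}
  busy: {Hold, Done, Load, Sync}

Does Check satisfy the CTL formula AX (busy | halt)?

Yes

Sat(busy | halt) = {Hold, Done, Recv, Load, Sync}
Sat(AX (busy | halt)) = {s : every successor in {Hold, Done, Recv, Load, Sync}} = {Hold, Check, Load}
Check ∈ Sat(AX (busy | halt)) = {Hold, Check, Load}, so the formula holds at Check.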